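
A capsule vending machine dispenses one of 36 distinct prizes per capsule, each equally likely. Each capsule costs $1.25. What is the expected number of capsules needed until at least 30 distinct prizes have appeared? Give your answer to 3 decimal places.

Going from k to k+1 distinct takes a geometric number of capsules with mean 36/(36-k).
Sum over k = 0,...,29: E = 36/36 + 36/35 + 36/34 + ... + 36/8 + 36/7 = 62.0841.

62.084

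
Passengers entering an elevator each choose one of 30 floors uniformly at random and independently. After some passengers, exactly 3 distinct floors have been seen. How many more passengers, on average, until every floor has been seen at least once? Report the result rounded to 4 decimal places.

116.7437

With k distinct floors already seen, the next new one takes an expected 30/(30-k) passengers.
Sum over k = 3,...,29: E = 30/27 + 30/26 + 30/25 + ... + 30/2 + 30/1 = 116.74370.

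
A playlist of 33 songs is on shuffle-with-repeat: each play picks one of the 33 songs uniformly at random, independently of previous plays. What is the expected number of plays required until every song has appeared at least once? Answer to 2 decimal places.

The wait to go from k to k+1 distinct songs is geometric with mean 33/(33-k).
E[T] = 33/33 + 33/32 + 33/31 + ... + 33/2 + 33/1 = 33·H_{33}.
H_{33} = 4.089, so E[T] = 134.930.

134.93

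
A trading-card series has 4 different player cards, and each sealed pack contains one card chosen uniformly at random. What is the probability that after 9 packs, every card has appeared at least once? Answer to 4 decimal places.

By inclusion–exclusion over which cards are missing,
P(all seen) = Σ_{j=0}^{4} (-1)^j C(4,j)((4-j)/4)^9
= 1.00000 - 0.30034 + 0.01172 - 0.00002 + 0.00000
= 0.71136.

0.7114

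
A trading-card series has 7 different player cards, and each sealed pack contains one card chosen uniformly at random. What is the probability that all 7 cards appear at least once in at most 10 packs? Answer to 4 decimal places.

0.1049

Let A_i be the event that card i is missing after 10 packs. By inclusion–exclusion on the A_i,
P(all seen) = Σ_{j=0}^{7} (-1)^j C(7,j)((7-j)/7)^10
= 1.00000 - 1.49841 + 0.72600 - 0.12992 + 0.00732 - 0.00008 + 0.00000 - 0.00000
= 0.10491.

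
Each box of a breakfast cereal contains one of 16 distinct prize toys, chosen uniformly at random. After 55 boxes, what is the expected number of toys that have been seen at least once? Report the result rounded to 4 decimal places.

For each toy, P(seen in 55 boxes) = 1 - (15/16)^55 = 0.97126.
By linearity of expectation, E[distinct seen] = 16·(1 - (15/16)^55) = 15.54023.

15.5402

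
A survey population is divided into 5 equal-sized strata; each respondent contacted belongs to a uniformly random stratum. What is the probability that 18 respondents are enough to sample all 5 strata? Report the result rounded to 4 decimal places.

0.9109

Let A_i be the event that stratum i is missing after 18 respondents. By inclusion–exclusion on the A_i,
P(all seen) = Σ_{j=0}^{5} (-1)^j C(5,j)((5-j)/5)^18
= 1.00000 - 0.09007 + 0.00102 - 0.00000 + 0.00000 - 0.00000
= 0.91094.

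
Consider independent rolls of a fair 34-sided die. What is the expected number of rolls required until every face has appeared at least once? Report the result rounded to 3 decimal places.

The wait to go from k to k+1 distinct faces is geometric with mean 34/(34-k).
E[T] = 34/34 + 34/33 + 34/32 + ... + 34/2 + 34/1 = 34·H_{34}.
H_{34} = 4.1182, so E[T] = 140.0191.

140.019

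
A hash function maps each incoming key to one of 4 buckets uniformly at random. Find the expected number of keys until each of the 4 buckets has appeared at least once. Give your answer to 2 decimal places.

Split into phases: going from k distinct to k+1 distinct takes on average 4/(4-k) keys.
E[T] = 4/4 + 4/3 + 4/2 + 4/1 = 4·H_{4}.
H_{4} = 2.083, so E[T] = 8.333.

8.33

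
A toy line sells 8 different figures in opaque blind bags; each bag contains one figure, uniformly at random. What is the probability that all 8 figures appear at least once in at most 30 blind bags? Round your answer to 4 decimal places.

By inclusion–exclusion over which figures are missing,
P(all seen) = Σ_{j=0}^{8} (-1)^j C(8,j)((8-j)/8)^30
= 1.00000 - 0.14566 + 0.00500 - 0.00004 + 0.00000 - 0.00000 + 0.00000 - 0.00000 + 0.00000
= 0.85930.

0.8593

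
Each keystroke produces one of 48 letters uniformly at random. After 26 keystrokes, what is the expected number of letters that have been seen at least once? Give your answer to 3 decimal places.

For each letter, P(seen in 26 keystrokes) = 1 - (47/48)^26 = 0.4215.
By linearity of expectation, E[distinct seen] = 48·(1 - (47/48)^26) = 20.2340.

20.234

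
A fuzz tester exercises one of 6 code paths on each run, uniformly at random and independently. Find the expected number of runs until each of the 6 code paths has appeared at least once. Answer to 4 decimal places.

14.7000

The wait to go from k to k+1 distinct code paths is geometric with mean 6/(6-k).
E[T] = 6/6 + 6/5 + 6/4 + 6/3 + 6/2 + 6/1 = 6·H_{6}.
H_{6} = 2.45000, so E[T] = 14.70000.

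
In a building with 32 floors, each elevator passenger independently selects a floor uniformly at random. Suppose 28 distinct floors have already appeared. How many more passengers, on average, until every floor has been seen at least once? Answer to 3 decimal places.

The wait to go from k to k+1 distinct floors is geometric with mean 32/(32-k).
Sum over k = 28,...,31: E = 32/4 + 32/3 + 32/2 + 32/1 = 66.6667.

66.667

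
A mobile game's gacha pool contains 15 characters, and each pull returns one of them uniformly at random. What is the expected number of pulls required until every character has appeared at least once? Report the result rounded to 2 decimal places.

49.77

After k distinct characters have appeared, the next pull gives a new one with probability (15-k)/15, so the expected wait for the (k+1)-th is 15/(15-k).
E[T] = 15/15 + 15/14 + 15/13 + ... + 15/2 + 15/1 = 15·H_{15}.
H_{15} = 3.318, so E[T] = 49.773.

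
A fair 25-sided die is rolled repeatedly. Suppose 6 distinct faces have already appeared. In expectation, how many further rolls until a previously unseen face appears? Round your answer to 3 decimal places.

1.316

The number of rolls until the next new face is geometric with success probability 19/25, so its mean is 25/19.
E = 25/19 = 1.3158.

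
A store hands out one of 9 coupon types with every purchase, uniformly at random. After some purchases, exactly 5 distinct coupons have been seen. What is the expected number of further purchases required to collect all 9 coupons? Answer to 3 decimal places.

18.750

From k distinct to k+1 distinct takes on average 9/(9-k) purchases.
Sum over k = 5,...,8: E = 9/4 + 9/3 + 9/2 + 9/1 = 18.7500.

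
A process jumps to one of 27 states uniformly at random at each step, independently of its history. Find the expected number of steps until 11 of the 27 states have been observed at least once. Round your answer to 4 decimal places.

13.7896

With k distinct states already seen, the next new one arrives after an expected 27/(27-k) steps.
Sum over k = 0,...,10: E = 27/27 + 27/26 + 27/25 + ... + 27/18 + 27/17 = 13.78965.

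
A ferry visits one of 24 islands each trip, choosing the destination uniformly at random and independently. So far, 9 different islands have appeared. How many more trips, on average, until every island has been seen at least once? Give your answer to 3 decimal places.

79.637

From k distinct to k+1 distinct takes on average 24/(24-k) trips.
Sum over k = 9,...,23: E = 24/15 + 24/14 + 24/13 + ... + 24/2 + 24/1 = 79.6375.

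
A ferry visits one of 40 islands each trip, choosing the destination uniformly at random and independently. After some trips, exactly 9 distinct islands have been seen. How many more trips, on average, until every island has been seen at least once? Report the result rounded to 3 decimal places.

From k distinct to k+1 distinct takes on average 40/(40-k) trips.
Sum over k = 9,...,39: E = 40/31 + 40/30 + 40/29 + ... + 40/2 + 40/1 = 161.0898.

161.090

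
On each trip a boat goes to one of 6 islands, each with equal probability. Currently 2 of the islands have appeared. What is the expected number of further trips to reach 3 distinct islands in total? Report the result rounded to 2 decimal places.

The wait to go from k to k+1 distinct islands is geometric with mean 6/(6-k).
Only the k = 2 term is needed: E = 6/4 = 1.500.

1.50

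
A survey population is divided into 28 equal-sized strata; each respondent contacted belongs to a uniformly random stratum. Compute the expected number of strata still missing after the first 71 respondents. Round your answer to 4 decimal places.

2.1172

For each stratum, P(unseen after 71) = (27/28)^71 = 0.07561.
By linearity of expectation, E[unseen] = 28·(27/28)^71 = 2.11722.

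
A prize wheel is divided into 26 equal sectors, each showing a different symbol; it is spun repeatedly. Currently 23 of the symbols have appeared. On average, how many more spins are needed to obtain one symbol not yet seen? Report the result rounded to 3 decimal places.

Each spin yields a new symbol with probability (26-23)/26 = 3/26, so the wait is geometric with mean 26/3.
E = 26/3 = 8.6667.

8.667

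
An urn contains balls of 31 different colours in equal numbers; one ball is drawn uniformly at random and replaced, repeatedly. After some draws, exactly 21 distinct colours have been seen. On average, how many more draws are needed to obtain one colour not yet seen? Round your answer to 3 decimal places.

3.100

Each draw yields a new colour with probability (31-21)/31 = 10/31, so the wait is geometric with mean 31/10.
E = 31/10 = 3.1000.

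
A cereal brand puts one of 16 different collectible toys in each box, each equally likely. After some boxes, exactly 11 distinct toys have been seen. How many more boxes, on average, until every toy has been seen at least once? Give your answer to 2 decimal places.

With k distinct toys already seen, the next new one takes an expected 16/(16-k) boxes.
Sum over k = 11,...,15: E = 16/5 + 16/4 + 16/3 + 16/2 + 16/1 = 36.533.

36.53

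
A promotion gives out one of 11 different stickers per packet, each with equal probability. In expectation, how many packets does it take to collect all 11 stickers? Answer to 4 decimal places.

The wait to go from k to k+1 distinct stickers is geometric with mean 11/(11-k).
E[T] = 11/11 + 11/10 + 11/9 + ... + 11/2 + 11/1 = 11·H_{11}.
H_{11} = 3.01988, so E[T] = 33.21865.

33.2187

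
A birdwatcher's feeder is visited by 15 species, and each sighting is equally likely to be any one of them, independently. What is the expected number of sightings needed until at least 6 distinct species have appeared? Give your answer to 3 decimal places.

With k distinct species already seen, the next new one arrives after an expected 15/(15-k) sightings.
Sum over k = 0,...,5: E = 15/15 + 15/14 + 15/13 + 15/12 + 15/11 + 15/10 = 7.3389.

7.339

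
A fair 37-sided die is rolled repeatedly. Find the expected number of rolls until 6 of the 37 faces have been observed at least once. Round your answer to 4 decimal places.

Going from k to k+1 distinct takes a geometric number of rolls with mean 37/(37-k).
Sum over k = 0,...,5: E = 37/37 + 37/36 + 37/35 + 37/34 + 37/33 + 37/32 = 6.45062.

6.4506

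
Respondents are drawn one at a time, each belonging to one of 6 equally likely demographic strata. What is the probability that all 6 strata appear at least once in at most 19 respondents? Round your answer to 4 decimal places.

Let A_i be the event that stratum i is missing after 19 respondents. By inclusion–exclusion on the A_i,
P(all seen) = Σ_{j=0}^{6} (-1)^j C(6,j)((6-j)/6)^19
= 1.00000 - 0.18781 + 0.00677 - 0.00004 + 0.00000 - 0.00000 + 0.00000
= 0.81892.

0.8189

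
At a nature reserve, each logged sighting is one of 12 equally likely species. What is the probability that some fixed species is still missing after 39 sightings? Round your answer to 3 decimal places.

0.034

On each sighting the fixed species fails to appear with probability 11/12.
P(still missing after 39) = (11/12)^39 = 0.0336.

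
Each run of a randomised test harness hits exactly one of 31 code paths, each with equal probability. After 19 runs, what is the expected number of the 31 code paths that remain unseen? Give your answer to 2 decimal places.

16.63

For each code path, P(unseen after 19) = (30/31)^19 = 0.536.
By linearity of expectation, E[unseen] = 31·(30/31)^19 = 16.626.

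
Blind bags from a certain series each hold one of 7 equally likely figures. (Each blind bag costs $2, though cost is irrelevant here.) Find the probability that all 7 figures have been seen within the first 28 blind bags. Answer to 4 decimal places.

By inclusion–exclusion over which figures are missing,
P(all seen) = Σ_{j=0}^{7} (-1)^j C(7,j)((7-j)/7)^28
= 1.00000 - 0.09345 + 0.00170 - 0.00001 + 0.00000 - 0.00000 + 0.00000 - 0.00000
= 0.90824.

0.9082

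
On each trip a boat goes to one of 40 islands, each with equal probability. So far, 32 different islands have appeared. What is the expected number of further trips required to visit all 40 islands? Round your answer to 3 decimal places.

With k distinct islands already seen, the next new one takes an expected 40/(40-k) trips.
Sum over k = 32,...,39: E = 40/8 + 40/7 + 40/6 + ... + 40/2 + 40/1 = 108.7143.

108.714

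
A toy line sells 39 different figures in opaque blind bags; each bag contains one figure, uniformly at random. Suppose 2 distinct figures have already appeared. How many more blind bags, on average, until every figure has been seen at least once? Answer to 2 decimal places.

163.86

With k distinct figures already seen, the next new one takes an expected 39/(39-k) blind bags.
Sum over k = 2,...,38: E = 39/37 + 39/36 + 39/35 + ... + 39/2 + 39/1 = 163.862.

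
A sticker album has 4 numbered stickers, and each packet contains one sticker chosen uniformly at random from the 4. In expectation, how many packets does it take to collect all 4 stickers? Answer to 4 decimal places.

The wait to go from k to k+1 distinct stickers is geometric with mean 4/(4-k).
E[T] = 4/4 + 4/3 + 4/2 + 4/1 = 4·H_{4}.
H_{4} = 2.08333, so E[T] = 8.33333.

8.3333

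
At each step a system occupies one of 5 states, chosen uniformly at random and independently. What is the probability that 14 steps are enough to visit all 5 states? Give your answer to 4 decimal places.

Let A_i be the event that state i is missing after 14 steps. By inclusion–exclusion on the A_i,
P(all seen) = Σ_{j=0}^{5} (-1)^j C(5,j)((5-j)/5)^14
= 1.00000 - 0.21990 + 0.00784 - 0.00003 + 0.00000 - 0.00000
= 0.78791.

0.7879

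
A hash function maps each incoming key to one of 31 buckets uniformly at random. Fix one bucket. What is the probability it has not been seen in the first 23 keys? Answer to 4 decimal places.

Each key misses the fixed bucket with probability (31-1)/31 = 30/31, independently.
P(still missing after 23) = (30/31)^23 = 0.47040.

0.4704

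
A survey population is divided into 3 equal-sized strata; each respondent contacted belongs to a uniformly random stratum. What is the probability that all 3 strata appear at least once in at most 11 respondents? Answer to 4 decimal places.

By inclusion–exclusion over which strata are missing,
P(all seen) = Σ_{j=0}^{3} (-1)^j C(3,j)((3-j)/3)^11
= 1.00000 - 0.03468 + 0.00002 - 0.00000
= 0.96533.

0.9653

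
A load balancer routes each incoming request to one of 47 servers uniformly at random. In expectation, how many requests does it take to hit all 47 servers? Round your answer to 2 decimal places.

Split into phases: going from k distinct to k+1 distinct takes on average 47/(47-k) requests.
E[T] = 47/47 + 47/46 + 47/45 + ... + 47/2 + 47/1 = 47·H_{47}.
H_{47} = 4.438, so E[T] = 208.584.

208.58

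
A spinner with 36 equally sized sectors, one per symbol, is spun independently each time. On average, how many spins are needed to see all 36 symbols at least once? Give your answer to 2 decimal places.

Split into phases: going from k distinct to k+1 distinct takes on average 36/(36-k) spins.
E[T] = 36/36 + 36/35 + 36/34 + ... + 36/2 + 36/1 = 36·H_{36}.
H_{36} = 4.175, so E[T] = 150.284.

150.28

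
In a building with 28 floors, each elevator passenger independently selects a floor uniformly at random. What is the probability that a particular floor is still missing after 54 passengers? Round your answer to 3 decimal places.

0.140

Each passenger misses the fixed floor with probability (28-1)/28 = 27/28, independently.
P(still missing after 54) = (27/28)^54 = 0.1403.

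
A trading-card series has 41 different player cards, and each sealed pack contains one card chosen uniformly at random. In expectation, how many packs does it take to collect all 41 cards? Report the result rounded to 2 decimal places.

176.42

Split into phases: going from k distinct to k+1 distinct takes on average 41/(41-k) packs.
E[T] = 41/41 + 41/40 + 41/39 + ... + 41/2 + 41/1 = 41·H_{41}.
H_{41} = 4.303, so E[T] = 176.420.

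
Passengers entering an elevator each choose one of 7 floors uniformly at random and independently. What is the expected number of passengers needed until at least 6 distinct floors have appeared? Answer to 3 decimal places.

11.150

Going from k to k+1 distinct takes a geometric number of passengers with mean 7/(7-k).
Sum over k = 0,...,5: E = 7/7 + 7/6 + 7/5 + 7/4 + 7/3 + 7/2 = 11.1500.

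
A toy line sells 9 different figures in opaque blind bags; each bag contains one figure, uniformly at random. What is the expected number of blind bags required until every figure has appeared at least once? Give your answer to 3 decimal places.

25.461

The wait to go from k to k+1 distinct figures is geometric with mean 9/(9-k).
E[T] = 9/9 + 9/8 + 9/7 + ... + 9/2 + 9/1 = 9·H_{9}.
H_{9} = 2.8290, so E[T] = 25.4607.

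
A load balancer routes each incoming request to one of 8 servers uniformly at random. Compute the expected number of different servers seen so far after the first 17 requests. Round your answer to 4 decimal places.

For each server, P(seen in 17 requests) = 1 - (7/8)^17 = 0.89669.
By linearity of expectation, E[distinct seen] = 8·(1 - (7/8)^17) = 7.17353.

7.1735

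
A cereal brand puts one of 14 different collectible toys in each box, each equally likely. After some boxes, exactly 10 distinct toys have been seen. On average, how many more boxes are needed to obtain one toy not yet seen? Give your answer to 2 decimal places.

Each box yields a new toy with probability (14-10)/14 = 4/14, so the wait is geometric with mean 14/4.
E = 14/4 = 3.500.

3.50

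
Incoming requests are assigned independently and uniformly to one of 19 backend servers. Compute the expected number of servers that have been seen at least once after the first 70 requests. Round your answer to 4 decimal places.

18.5684

For each server, P(seen in 70 requests) = 1 - (18/19)^70 = 0.97728.
By linearity of expectation, E[distinct seen] = 19·(1 - (18/19)^70) = 18.56840.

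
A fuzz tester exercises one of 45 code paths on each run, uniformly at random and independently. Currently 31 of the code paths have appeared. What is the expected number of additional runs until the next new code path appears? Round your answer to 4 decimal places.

Each run yields a new code path with probability (45-31)/45 = 14/45, so the wait is geometric with mean 45/14.
E = 45/14 = 3.21429.

3.2143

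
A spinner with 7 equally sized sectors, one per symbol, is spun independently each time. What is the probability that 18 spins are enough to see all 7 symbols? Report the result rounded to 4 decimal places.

By inclusion–exclusion over which symbols are missing,
P(all seen) = Σ_{j=0}^{7} (-1)^j C(7,j)((7-j)/7)^18
= 1.00000 - 0.43657 + 0.04919 - 0.00148 + 0.00001 - 0.00000 + 0.00000 - 0.00000
= 0.61115.

0.6112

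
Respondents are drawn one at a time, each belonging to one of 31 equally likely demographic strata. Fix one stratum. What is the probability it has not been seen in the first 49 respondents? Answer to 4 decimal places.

On each respondent the fixed stratum fails to appear with probability 30/31.
P(still missing after 49) = (30/31)^49 = 0.20055.

0.2005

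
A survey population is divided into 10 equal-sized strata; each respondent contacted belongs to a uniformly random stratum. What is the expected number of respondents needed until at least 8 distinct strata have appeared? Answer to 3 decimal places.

Going from k to k+1 distinct takes a geometric number of respondents with mean 10/(10-k).
Sum over k = 0,...,7: E = 10/10 + 10/9 + 10/8 + ... + 10/4 + 10/3 = 14.2897.

14.290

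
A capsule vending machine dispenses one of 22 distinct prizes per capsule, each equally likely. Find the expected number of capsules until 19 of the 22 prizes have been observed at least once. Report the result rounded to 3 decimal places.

40.865

With k distinct prizes already seen, the next new one arrives after an expected 22/(22-k) capsules.
Sum over k = 0,...,18: E = 22/22 + 22/21 + 22/20 + ... + 22/5 + 22/4 = 40.8646.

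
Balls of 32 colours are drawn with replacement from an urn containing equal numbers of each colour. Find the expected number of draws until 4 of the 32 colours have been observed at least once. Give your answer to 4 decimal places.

Going from k to k+1 distinct takes a geometric number of draws with mean 32/(32-k).
Sum over k = 0,...,3: E = 32/32 + 32/31 + 32/30 + 32/29 = 4.20237.

4.2024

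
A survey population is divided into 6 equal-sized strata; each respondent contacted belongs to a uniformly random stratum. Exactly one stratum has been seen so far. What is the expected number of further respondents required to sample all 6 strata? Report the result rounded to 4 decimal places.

13.7000

With k distinct strata already seen, the next new one takes an expected 6/(6-k) respondents.
Sum over k = 1,...,5: E = 6/5 + 6/4 + 6/3 + 6/2 + 6/1 = 13.70000.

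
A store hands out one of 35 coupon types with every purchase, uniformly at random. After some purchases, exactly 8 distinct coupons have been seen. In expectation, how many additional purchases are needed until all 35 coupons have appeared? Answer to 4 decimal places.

136.2010

From k distinct to k+1 distinct takes on average 35/(35-k) purchases.
Sum over k = 8,...,34: E = 35/27 + 35/26 + 35/25 + ... + 35/2 + 35/1 = 136.20099.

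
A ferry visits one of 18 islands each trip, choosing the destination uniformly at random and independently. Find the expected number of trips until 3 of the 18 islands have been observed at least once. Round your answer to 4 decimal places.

Going from k to k+1 distinct takes a geometric number of trips with mean 18/(18-k).
Sum over k = 0,...,2: E = 18/18 + 18/17 + 18/16 = 3.18382.

3.1838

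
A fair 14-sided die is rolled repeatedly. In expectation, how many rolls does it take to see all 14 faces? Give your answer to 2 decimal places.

45.52

After k distinct faces have appeared, the next roll gives a new one with probability (14-k)/14, so the expected wait for the (k+1)-th is 14/(14-k).
E[T] = 14/14 + 14/13 + 14/12 + ... + 14/2 + 14/1 = 14·H_{14}.
H_{14} = 3.252, so E[T] = 45.522.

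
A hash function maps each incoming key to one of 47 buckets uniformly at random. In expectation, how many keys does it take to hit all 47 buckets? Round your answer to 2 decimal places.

208.58

Split into phases: going from k distinct to k+1 distinct takes on average 47/(47-k) keys.
E[T] = 47/47 + 47/46 + 47/45 + ... + 47/2 + 47/1 = 47·H_{47}.
H_{47} = 4.438, so E[T] = 208.584.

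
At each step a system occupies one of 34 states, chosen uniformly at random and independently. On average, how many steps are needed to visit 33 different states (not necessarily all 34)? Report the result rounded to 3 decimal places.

106.019

With k distinct states already seen, the next new one arrives after an expected 34/(34-k) steps.
Sum over k = 0,...,32: E = 34/34 + 34/33 + 34/32 + ... + 34/3 + 34/2 = 106.0191.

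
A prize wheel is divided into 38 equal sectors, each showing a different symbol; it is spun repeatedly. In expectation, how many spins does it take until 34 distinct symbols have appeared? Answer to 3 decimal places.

81.494

With k distinct symbols already seen, the next new one arrives after an expected 38/(38-k) spins.
Sum over k = 0,...,33: E = 38/38 + 38/37 + 38/36 + ... + 38/6 + 38/5 = 81.4936.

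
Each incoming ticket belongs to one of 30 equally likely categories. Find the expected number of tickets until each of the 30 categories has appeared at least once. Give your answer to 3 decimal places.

119.850

Split into phases: going from k distinct to k+1 distinct takes on average 30/(30-k) tickets.
E[T] = 30/30 + 30/29 + 30/28 + ... + 30/2 + 30/1 = 30·H_{30}.
H_{30} = 3.9950, so E[T] = 119.8496.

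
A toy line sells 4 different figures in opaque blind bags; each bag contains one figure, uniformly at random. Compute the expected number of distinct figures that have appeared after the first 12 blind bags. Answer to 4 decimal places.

3.8733

For each figure, P(seen in 12 blind bags) = 1 - (3/4)^12 = 0.96832.
By linearity of expectation, E[distinct seen] = 4·(1 - (3/4)^12) = 3.87329.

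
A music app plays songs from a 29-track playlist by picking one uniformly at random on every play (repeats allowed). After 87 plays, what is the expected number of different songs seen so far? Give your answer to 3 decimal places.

27.631

For each song, P(seen in 87 plays) = 1 - (28/29)^87 = 0.9528.
By linearity of expectation, E[distinct seen] = 29·(1 - (28/29)^87) = 27.6306.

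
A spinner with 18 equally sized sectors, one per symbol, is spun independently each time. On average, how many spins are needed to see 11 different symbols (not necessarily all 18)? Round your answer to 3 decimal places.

Going from k to k+1 distinct takes a geometric number of spins with mean 18/(18-k).
Sum over k = 0,...,10: E = 18/18 + 18/17 + 18/16 + ... + 18/9 + 18/8 = 16.2405.

16.241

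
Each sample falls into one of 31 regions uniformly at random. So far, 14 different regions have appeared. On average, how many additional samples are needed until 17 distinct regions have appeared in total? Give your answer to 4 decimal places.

5.8277

From k distinct to k+1 distinct takes on average 31/(31-k) samples.
Sum over k = 14,...,16: E = 31/17 + 31/16 + 31/15 = 5.82770.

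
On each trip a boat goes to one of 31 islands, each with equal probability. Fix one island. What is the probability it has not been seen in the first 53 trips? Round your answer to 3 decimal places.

0.176

On each trip the fixed island fails to appear with probability 30/31.
P(still missing after 53) = (30/31)^53 = 0.1759.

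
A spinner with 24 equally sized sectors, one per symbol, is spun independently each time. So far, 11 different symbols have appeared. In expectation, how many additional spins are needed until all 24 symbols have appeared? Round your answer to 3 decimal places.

76.323

The wait to go from k to k+1 distinct symbols is geometric with mean 24/(24-k).
Sum over k = 11,...,23: E = 24/13 + 24/12 + 24/11 + ... + 24/2 + 24/1 = 76.3232.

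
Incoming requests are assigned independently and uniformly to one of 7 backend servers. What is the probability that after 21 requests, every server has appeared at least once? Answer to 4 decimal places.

By inclusion–exclusion over which servers are missing,
P(all seen) = Σ_{j=0}^{7} (-1)^j C(7,j)((7-j)/7)^21
= 1.00000 - 0.27493 + 0.01793 - 0.00028 + 0.00000 - 0.00000 + 0.00000 - 0.00000
= 0.74273.

0.7427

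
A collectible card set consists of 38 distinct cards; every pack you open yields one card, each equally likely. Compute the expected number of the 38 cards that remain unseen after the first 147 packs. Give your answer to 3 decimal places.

For each card, P(unseen after 147) = (37/38)^147 = 0.0198.
By linearity of expectation, E[unseen] = 38·(37/38)^147 = 0.7538.

0.754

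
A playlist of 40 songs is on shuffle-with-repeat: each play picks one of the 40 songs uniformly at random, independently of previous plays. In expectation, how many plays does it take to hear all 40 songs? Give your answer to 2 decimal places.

Split into phases: going from k distinct to k+1 distinct takes on average 40/(40-k) plays.
E[T] = 40/40 + 40/39 + 40/38 + ... + 40/2 + 40/1 = 40·H_{40}.
H_{40} = 4.279, so E[T] = 171.142.

171.14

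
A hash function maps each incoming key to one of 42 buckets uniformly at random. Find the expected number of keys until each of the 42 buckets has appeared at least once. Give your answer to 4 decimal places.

The wait to go from k to k+1 distinct buckets is geometric with mean 42/(42-k).
E[T] = 42/42 + 42/41 + 42/40 + ... + 42/2 + 42/1 = 42·H_{42}.
H_{42} = 4.32674, so E[T] = 181.72320.

181.7232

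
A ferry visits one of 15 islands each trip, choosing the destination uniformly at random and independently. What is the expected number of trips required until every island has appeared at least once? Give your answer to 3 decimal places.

49.773

After k distinct islands have appeared, the next trip gives a new one with probability (15-k)/15, so the expected wait for the (k+1)-th is 15/(15-k).
E[T] = 15/15 + 15/14 + 15/13 + ... + 15/2 + 15/1 = 15·H_{15}.
H_{15} = 3.3182, so E[T] = 49.7734.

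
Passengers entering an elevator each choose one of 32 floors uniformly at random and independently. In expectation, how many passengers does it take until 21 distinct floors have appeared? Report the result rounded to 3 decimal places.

Going from k to k+1 distinct takes a geometric number of passengers with mean 32/(32-k).
Sum over k = 0,...,20: E = 32/32 + 32/31 + 32/30 + ... + 32/13 + 32/12 = 33.2358.

33.236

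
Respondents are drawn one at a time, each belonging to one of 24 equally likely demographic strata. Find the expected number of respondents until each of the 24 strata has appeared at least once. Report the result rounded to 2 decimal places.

Split into phases: going from k distinct to k+1 distinct takes on average 24/(24-k) respondents.
E[T] = 24/24 + 24/23 + 24/22 + ... + 24/2 + 24/1 = 24·H_{24}.
H_{24} = 3.776, so E[T] = 90.623.

90.62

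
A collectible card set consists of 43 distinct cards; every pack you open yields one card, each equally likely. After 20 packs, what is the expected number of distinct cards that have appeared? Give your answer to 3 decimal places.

16.141

For each card, P(seen in 20 packs) = 1 - (42/43)^20 = 0.3754.
By linearity of expectation, E[distinct seen] = 43·(1 - (42/43)^20) = 16.1413.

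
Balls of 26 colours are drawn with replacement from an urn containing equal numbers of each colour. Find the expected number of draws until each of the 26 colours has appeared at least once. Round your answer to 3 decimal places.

After k distinct colours have appeared, the next draw gives a new one with probability (26-k)/26, so the expected wait for the (k+1)-th is 26/(26-k).
E[T] = 26/26 + 26/25 + 26/24 + ... + 26/2 + 26/1 = 26·H_{26}.
H_{26} = 3.8544, so E[T] = 100.2149.

100.215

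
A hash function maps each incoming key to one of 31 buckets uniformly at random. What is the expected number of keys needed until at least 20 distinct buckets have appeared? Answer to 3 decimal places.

31.228

With k distinct buckets already seen, the next new one arrives after an expected 31/(31-k) keys.
Sum over k = 0,...,19: E = 31/31 + 31/30 + 31/29 + ... + 31/13 + 31/12 = 31.2284.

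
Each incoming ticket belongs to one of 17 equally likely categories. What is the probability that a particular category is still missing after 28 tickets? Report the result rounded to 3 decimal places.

On each ticket the fixed category fails to appear with probability 16/17.
P(still missing after 28) = (16/17)^28 = 0.1831.

0.183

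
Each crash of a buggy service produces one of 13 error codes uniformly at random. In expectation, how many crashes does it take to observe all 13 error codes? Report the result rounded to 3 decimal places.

41.342

The wait to go from k to k+1 distinct error codes is geometric with mean 13/(13-k).
E[T] = 13/13 + 13/12 + 13/11 + ... + 13/2 + 13/1 = 13·H_{13}.
H_{13} = 3.1801, so E[T] = 41.3417.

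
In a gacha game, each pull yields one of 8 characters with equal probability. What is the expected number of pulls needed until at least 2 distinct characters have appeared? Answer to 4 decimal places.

2.1429

Going from k to k+1 distinct takes a geometric number of pulls with mean 8/(8-k).
Sum over k = 0,...,1: E = 8/8 + 8/7 = 2.14286.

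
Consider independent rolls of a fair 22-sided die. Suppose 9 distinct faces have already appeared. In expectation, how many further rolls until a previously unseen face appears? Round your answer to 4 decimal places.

Each roll yields a new face with probability (22-9)/22 = 13/22, so the wait is geometric with mean 22/13.
E = 22/13 = 1.69231.

1.6923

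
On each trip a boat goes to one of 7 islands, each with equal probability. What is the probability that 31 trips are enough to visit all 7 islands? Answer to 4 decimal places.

0.9418

By inclusion–exclusion over which islands are missing,
P(all seen) = Σ_{j=0}^{7} (-1)^j C(7,j)((7-j)/7)^31
= 1.00000 - 0.05885 + 0.00062 - 0.00000 + 0.00000 - 0.00000 + 0.00000 - 0.00000
= 0.94177.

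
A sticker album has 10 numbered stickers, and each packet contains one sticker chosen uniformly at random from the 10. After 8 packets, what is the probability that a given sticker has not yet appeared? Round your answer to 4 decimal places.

0.4305

On each packet the fixed sticker fails to appear with probability 9/10.
P(still missing after 8) = (9/10)^8 = 0.43047.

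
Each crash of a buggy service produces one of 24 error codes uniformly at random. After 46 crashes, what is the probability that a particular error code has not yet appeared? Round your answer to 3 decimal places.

Each crash misses the fixed error code with probability (24-1)/24 = 23/24, independently.
P(still missing after 46) = (23/24)^46 = 0.1412.

0.141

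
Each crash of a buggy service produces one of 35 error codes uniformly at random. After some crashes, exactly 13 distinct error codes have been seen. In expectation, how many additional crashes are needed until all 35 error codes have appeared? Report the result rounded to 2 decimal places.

129.18

With k distinct error codes already seen, the next new one takes an expected 35/(35-k) crashes.
Sum over k = 13,...,34: E = 35/22 + 35/21 + 35/20 + ... + 35/2 + 35/1 = 129.178.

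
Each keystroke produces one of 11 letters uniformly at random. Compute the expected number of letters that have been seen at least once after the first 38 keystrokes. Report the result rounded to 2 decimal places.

10.71

For each letter, P(seen in 38 keystrokes) = 1 - (10/11)^38 = 0.973.
By linearity of expectation, E[distinct seen] = 11·(1 - (10/11)^38) = 10.706.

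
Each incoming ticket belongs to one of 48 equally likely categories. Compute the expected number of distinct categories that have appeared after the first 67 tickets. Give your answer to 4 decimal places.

36.2879

For each category, P(seen in 67 tickets) = 1 - (47/48)^67 = 0.75600.
By linearity of expectation, E[distinct seen] = 48·(1 - (47/48)^67) = 36.28790.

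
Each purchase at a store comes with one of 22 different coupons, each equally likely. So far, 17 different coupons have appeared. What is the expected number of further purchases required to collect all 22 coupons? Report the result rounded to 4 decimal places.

With k distinct coupons already seen, the next new one takes an expected 22/(22-k) purchases.
Sum over k = 17,...,21: E = 22/5 + 22/4 + 22/3 + 22/2 + 22/1 = 50.23333.

50.2333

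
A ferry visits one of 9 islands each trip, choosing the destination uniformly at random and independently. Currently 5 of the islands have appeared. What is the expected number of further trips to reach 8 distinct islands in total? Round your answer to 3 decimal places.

From k distinct to k+1 distinct takes on average 9/(9-k) trips.
Sum over k = 5,...,7: E = 9/4 + 9/3 + 9/2 = 9.7500.

9.750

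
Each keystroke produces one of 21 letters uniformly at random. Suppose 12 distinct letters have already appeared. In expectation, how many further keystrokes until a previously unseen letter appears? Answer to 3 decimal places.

The number of keystrokes until the next new letter is geometric with success probability 9/21, so its mean is 21/9.
E = 21/9 = 2.3333.

2.333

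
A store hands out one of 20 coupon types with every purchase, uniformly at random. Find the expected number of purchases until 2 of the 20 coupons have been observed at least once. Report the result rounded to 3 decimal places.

With k distinct coupons already seen, the next new one arrives after an expected 20/(20-k) purchases.
Sum over k = 0,...,1: E = 20/20 + 20/19 = 2.0526.

2.053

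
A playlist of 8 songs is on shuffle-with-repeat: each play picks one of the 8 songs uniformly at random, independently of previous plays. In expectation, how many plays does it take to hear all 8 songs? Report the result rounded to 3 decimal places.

21.743

Split into phases: going from k distinct to k+1 distinct takes on average 8/(8-k) plays.
E[T] = 8/8 + 8/7 + 8/6 + ... + 8/2 + 8/1 = 8·H_{8}.
H_{8} = 2.7179, so E[T] = 21.7429.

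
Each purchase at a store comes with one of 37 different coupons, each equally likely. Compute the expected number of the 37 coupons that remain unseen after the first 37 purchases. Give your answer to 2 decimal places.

For each coupon, P(unseen after 37) = (36/37)^37 = 0.363.
By linearity of expectation, E[unseen] = 37·(36/37)^37 = 13.425.

13.43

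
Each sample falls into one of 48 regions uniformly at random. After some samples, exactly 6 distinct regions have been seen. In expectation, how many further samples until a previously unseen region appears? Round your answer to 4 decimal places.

Each sample yields a new region with probability (48-6)/48 = 42/48, so the wait is geometric with mean 48/42.
E = 48/42 = 1.14286.

1.1429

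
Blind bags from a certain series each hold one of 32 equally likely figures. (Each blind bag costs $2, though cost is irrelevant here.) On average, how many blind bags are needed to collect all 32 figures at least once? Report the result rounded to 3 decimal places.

The wait to go from k to k+1 distinct figures is geometric with mean 32/(32-k).
E[T] = 32/32 + 32/31 + 32/30 + ... + 32/2 + 32/1 = 32·H_{32}.
H_{32} = 4.0585, so E[T] = 129.8718.

129.872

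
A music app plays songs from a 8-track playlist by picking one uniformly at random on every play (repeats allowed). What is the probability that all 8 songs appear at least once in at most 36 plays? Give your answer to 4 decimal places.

By inclusion–exclusion over which songs are missing,
P(all seen) = Σ_{j=0}^{8} (-1)^j C(8,j)((8-j)/8)^36
= 1.00000 - 0.06537 + 0.00089 - 0.00000 + 0.00000 - 0.00000 + 0.00000 - 0.00000 + 0.00000
= 0.93552.

0.9355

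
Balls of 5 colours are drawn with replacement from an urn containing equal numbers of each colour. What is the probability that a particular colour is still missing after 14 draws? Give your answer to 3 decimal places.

On each draw the fixed colour fails to appear with probability 4/5.
P(still missing after 14) = (4/5)^14 = 0.0440.

0.044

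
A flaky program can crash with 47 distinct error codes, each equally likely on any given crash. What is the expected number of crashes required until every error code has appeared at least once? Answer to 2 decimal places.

After k distinct error codes have appeared, the next crash gives a new one with probability (47-k)/47, so the expected wait for the (k+1)-th is 47/(47-k).
E[T] = 47/47 + 47/46 + 47/45 + ... + 47/2 + 47/1 = 47·H_{47}.
H_{47} = 4.438, so E[T] = 208.584.

208.58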